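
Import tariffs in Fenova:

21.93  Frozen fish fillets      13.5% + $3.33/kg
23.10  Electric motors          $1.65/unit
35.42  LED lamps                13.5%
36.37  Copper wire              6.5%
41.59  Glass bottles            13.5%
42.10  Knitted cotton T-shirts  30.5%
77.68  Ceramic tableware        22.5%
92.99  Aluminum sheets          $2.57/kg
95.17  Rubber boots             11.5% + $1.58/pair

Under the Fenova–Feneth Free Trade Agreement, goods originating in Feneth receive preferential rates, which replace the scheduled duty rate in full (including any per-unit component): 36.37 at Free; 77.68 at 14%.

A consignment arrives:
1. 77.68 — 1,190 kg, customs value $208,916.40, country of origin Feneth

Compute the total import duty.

Line 1 (77.68, Feneth, 1,190 kg, $208,916.40):
Base rate for 77.68 is 22.5%.
Origin Feneth qualifies under the Fenova–Feneth agreement and 77.68 is covered: preferential rate 14% applies instead.
Duty = $208,916.40 × 14% = $29,248.30.

$29,248.30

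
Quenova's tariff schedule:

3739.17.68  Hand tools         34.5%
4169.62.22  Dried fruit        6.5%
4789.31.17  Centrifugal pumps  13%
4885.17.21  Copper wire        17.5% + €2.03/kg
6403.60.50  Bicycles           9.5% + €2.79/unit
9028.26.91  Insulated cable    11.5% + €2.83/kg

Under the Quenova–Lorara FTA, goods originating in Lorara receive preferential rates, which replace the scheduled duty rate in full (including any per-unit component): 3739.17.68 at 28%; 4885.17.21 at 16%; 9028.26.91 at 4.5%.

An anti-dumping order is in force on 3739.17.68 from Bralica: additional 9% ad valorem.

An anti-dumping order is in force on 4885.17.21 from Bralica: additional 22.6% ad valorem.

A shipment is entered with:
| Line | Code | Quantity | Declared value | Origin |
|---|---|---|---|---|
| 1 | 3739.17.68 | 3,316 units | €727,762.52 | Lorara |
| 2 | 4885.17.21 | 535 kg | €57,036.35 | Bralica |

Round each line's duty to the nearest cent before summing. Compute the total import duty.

Line 1 (3739.17.68, Lorara, 3,316 units, €727,762.52):
Base rate for 3739.17.68 is 34.5%.
Origin Lorara qualifies under the Quenova–Lorara agreement and 3739.17.68 is covered: preferential rate 28% applies instead.
The additional-duty order on 3739.17.68 targets Bralica, not Lorara; it does not apply.
Duty = €727,762.52 × 28% = €203,773.51.
Line 2 (4885.17.21, Bralica, 535 kg, €57,036.35):
Base rate for 4885.17.21 is 17.5% + €2.03/kg.
4885.17.21 has an FTA preferential rate, but origin Bralica is not Lorara; base rate stands.
Additional duty on 4885.17.21 from Bralica: +22.6%. Applied ad valorem rate: 17.5% + 22.6% = 40.1%.
Duty = €57,036.35 × 40.1% + 535 × €2.03 = €23,957.63.
Total = €203,773.51 + €23,957.63 = €227,731.14.

€227,731.14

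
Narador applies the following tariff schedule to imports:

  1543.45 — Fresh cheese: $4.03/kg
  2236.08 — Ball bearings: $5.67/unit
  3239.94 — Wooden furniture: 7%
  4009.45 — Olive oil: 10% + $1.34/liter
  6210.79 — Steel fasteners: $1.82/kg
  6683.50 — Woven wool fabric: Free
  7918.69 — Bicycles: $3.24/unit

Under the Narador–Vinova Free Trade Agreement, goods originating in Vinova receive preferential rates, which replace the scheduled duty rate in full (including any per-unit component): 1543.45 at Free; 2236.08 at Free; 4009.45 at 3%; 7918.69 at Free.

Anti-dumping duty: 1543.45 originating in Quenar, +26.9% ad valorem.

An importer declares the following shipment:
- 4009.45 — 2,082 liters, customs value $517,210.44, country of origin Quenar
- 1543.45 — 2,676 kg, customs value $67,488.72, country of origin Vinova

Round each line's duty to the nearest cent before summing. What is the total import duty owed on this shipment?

$54,510.92

Line 1 (4009.45, Quenar, 2,082 liters, $517,210.44):
Base rate for 4009.45 is 10% + $1.34/liter.
4009.45 has an FTA preferential rate, but origin Quenar is not Vinova; base rate stands.
Duty = $517,210.44 × 10% + 2,082 × $1.34 = $54,510.92.
Line 2 (1543.45, Vinova, 2,676 kg, $67,488.72):
Base rate for 1543.45 is $4.03/kg.
Origin Vinova qualifies under the Narador–Vinova agreement and 1543.45 is covered: preferential rate Free applies instead.
The additional-duty order on 1543.45 targets Quenar, not Vinova; it does not apply.
Duty = $67,488.72 × 0% = $0.00.
Total = $54,510.92 + $0.00 = $54,510.92.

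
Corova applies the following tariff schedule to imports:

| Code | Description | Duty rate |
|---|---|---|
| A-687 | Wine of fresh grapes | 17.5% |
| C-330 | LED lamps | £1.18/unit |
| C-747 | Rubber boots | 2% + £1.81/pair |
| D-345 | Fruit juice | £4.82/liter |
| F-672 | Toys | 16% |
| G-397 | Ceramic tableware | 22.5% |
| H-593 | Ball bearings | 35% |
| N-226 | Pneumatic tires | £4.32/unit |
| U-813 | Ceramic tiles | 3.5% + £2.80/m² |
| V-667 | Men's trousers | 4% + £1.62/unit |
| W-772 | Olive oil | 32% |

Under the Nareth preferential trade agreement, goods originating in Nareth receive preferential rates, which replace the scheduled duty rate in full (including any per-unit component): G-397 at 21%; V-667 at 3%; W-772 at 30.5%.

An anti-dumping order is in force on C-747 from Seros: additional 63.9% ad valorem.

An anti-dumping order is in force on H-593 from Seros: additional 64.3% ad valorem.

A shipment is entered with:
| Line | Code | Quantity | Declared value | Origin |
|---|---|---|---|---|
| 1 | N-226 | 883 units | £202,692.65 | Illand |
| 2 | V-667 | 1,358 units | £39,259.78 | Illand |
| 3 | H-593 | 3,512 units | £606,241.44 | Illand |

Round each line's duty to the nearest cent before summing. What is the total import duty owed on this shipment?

Line 1 (N-226, Illand, 883 units, £202,692.65):
Base rate for N-226 is £4.32/unit.
Duty = 883 × £4.32 = £3,814.56.
Line 2 (V-667, Illand, 1,358 units, £39,259.78):
Base rate for V-667 is 4% + £1.62/unit.
V-667 has an FTA preferential rate, but origin Illand is not Nareth; base rate stands.
Duty = £39,259.78 × 4% + 1,358 × £1.62 = £3,770.35.
Line 3 (H-593, Illand, 3,512 units, £606,241.44):
Base rate for H-593 is 35%.
The additional-duty order on H-593 targets Seros, not Illand; it does not apply.
Duty = £606,241.44 × 35% = £212,184.50.
Total = £3,814.56 + £3,770.35 + £212,184.50 = £219,769.41.

£219,769.41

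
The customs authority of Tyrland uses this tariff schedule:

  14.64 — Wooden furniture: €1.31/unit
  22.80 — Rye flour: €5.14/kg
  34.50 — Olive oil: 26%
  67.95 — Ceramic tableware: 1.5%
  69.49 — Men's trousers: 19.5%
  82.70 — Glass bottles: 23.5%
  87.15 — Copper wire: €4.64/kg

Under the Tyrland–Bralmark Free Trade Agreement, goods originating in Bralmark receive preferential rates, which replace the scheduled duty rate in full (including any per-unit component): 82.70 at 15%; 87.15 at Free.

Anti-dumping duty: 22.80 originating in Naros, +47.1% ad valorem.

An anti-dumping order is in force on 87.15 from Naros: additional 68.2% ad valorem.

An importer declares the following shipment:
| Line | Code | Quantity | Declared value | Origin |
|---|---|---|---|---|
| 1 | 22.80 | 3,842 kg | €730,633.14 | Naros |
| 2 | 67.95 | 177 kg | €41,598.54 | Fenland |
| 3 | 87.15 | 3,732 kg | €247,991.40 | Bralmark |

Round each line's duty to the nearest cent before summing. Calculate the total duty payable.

Line 1 (22.80, Naros, 3,842 kg, €730,633.14):
Base rate for 22.80 is €5.14/kg.
Additional duty on 22.80 from Naros: +47.1% ad valorem. Applied ad valorem rate = 47.1%.
Duty = €730,633.14 × 47.1% + 3,842 × €5.14 = €363,876.09.
Line 2 (67.95, Fenland, 177 kg, €41,598.54):
Base rate for 67.95 is 1.5%.
Duty = €41,598.54 × 1.5% = €623.98.
Line 3 (87.15, Bralmark, 3,732 kg, €247,991.40):
Base rate for 87.15 is €4.64/kg.
Origin Bralmark qualifies under the Tyrland–Bralmark agreement and 87.15 is covered: preferential rate Free applies instead.
The additional-duty order on 87.15 targets Naros, not Bralmark; it does not apply.
Duty = €247,991.40 × 0% = €0.00.
Total = €363,876.09 + €623.98 + €0.00 = €364,500.07.

€364,500.07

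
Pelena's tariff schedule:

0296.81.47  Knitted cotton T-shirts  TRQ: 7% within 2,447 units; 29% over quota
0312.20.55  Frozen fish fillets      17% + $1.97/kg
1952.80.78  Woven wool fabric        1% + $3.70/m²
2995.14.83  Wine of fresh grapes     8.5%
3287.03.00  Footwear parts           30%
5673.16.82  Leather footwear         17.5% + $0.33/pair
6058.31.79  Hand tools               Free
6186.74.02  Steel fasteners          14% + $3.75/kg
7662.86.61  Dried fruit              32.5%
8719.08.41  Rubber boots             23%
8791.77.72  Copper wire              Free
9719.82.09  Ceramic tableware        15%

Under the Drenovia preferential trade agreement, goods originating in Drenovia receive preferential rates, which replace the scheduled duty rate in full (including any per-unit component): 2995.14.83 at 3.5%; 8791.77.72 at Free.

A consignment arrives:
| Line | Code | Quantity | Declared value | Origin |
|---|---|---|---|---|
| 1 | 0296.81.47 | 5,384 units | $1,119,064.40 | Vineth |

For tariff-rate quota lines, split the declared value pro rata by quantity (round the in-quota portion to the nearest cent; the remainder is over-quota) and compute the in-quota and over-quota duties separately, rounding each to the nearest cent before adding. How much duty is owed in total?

$212,634.71

Line 1 (0296.81.47, Vineth, 5,384 units, $1,119,064.40):
Code 0296.81.47 is under a tariff-rate quota (threshold 2,447 units). In-quota: 2,447 units at 7%; over-quota: 2,937 units at 29%.
Pro-rata value split: in-quota = $1,119,064.40 × 2,447/5,384 = $508,608.95; over-quota = $1,119,064.40 − $508,608.95 = $610,455.45.
In-quota duty = $508,608.95 × 7% = $35,602.63. Over-quota duty = $610,455.45 × 29% = $177,032.08.
Line duty = $35,602.63 + $177,032.08 = $212,634.71.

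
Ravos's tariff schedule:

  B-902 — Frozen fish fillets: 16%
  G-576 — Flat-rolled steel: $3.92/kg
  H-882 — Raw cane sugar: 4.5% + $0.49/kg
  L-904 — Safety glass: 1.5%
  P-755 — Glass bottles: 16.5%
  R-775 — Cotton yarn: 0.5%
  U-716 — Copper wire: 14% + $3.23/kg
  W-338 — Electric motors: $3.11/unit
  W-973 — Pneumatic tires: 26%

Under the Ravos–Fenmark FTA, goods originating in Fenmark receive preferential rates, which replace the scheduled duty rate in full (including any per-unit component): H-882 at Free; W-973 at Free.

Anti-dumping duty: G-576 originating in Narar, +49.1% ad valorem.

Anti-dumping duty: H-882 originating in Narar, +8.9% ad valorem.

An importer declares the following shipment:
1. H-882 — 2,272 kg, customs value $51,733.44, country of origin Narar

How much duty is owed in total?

$8,045.56

Line 1 (H-882, Narar, 2,272 kg, $51,733.44):
Base rate for H-882 is 4.5% + $0.49/kg.
H-882 has an FTA preferential rate, but origin Narar is not Fenmark; base rate stands.
Additional duty on H-882 from Narar: +8.9%. Applied ad valorem rate: 4.5% + 8.9% = 13.4%.
Duty = $51,733.44 × 13.4% + 2,272 × $0.49 = $8,045.56.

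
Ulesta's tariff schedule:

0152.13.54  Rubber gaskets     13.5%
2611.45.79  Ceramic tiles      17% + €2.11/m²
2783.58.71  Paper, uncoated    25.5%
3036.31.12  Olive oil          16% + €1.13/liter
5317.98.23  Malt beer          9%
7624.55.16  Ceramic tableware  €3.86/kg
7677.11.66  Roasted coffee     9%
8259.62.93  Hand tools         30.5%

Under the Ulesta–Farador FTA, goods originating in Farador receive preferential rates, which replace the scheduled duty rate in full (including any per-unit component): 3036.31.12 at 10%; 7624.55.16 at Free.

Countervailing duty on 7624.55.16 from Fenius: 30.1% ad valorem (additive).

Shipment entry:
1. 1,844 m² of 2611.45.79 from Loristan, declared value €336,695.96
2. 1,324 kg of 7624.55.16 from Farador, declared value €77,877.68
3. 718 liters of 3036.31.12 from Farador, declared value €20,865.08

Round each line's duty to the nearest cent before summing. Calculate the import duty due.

Line 1 (2611.45.79, Loristan, 1,844 m², €336,695.96):
Base rate for 2611.45.79 is 17% + €2.11/m².
Duty = €336,695.96 × 17% + 1,844 × €2.11 = €61,129.15.
Line 2 (7624.55.16, Farador, 1,324 kg, €77,877.68):
Base rate for 7624.55.16 is €3.86/kg.
Origin Farador qualifies under the Ulesta–Farador agreement and 7624.55.16 is covered: preferential rate Free applies instead.
The additional-duty order on 7624.55.16 targets Fenius, not Farador; it does not apply.
Duty = €77,877.68 × 0% = €0.00.
Line 3 (3036.31.12, Farador, 718 liters, €20,865.08):
Base rate for 3036.31.12 is 16% + €1.13/liter.
Origin Farador qualifies under the Ulesta–Farador agreement and 3036.31.12 is covered: preferential rate 10% applies instead.
Duty = €20,865.08 × 10% = €2,086.51.
Total = €61,129.15 + €0.00 + €2,086.51 = €63,215.66.

€63,215.66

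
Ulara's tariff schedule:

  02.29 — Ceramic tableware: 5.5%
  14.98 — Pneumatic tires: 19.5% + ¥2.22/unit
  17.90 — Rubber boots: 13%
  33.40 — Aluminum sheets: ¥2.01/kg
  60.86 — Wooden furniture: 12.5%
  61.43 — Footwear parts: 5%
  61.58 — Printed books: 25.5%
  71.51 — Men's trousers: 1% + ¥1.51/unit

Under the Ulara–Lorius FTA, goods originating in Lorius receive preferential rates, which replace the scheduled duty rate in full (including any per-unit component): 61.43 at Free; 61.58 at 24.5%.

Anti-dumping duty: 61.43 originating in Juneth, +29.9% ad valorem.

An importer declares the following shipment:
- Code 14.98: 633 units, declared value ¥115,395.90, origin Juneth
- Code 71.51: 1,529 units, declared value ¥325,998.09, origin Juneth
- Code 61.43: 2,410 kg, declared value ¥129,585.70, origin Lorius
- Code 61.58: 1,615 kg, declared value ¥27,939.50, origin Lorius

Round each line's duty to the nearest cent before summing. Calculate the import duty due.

Line 1 (14.98, Juneth, 633 units, ¥115,395.90):
Base rate for 14.98 is 19.5% + ¥2.22/unit.
Duty = ¥115,395.90 × 19.5% + 633 × ¥2.22 = ¥23,907.46.
Line 2 (71.51, Juneth, 1,529 units, ¥325,998.09):
Base rate for 71.51 is 1% + ¥1.51/unit.
Duty = ¥325,998.09 × 1% + 1,529 × ¥1.51 = ¥5,568.77.
Line 3 (61.43, Lorius, 2,410 kg, ¥129,585.70):
Base rate for 61.43 is 5%.
Origin Lorius qualifies under the Ulara–Lorius agreement and 61.43 is covered: preferential rate Free applies instead.
The additional-duty order on 61.43 targets Juneth, not Lorius; it does not apply.
Duty = ¥129,585.70 × 0% = ¥0.00.
Line 4 (61.58, Lorius, 1,615 kg, ¥27,939.50):
Base rate for 61.58 is 25.5%.
Origin Lorius qualifies under the Ulara–Lorius agreement and 61.58 is covered: preferential rate 24.5% applies instead.
Duty = ¥27,939.50 × 24.5% = ¥6,845.18.
Total = ¥23,907.46 + ¥5,568.77 + ¥0.00 + ¥6,845.18 = ¥36,321.41.

¥36,321.41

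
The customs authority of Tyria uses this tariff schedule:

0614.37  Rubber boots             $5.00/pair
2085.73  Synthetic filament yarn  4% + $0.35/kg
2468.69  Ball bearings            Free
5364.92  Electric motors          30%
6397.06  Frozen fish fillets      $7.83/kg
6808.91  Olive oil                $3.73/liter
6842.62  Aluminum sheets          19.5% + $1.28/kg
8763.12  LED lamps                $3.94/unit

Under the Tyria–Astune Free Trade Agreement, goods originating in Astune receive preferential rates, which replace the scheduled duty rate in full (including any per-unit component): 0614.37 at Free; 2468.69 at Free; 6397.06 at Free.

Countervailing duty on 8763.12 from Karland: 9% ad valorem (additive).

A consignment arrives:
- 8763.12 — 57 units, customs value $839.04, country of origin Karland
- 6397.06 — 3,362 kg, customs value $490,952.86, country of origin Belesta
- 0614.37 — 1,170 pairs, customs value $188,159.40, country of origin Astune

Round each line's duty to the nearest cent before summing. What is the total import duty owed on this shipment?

$26,624.55

Line 1 (8763.12, Karland, 57 units, $839.04):
Base rate for 8763.12 is $3.94/unit.
Additional duty on 8763.12 from Karland: +9% ad valorem. Applied ad valorem rate = 9%.
Duty = $839.04 × 9% + 57 × $3.94 = $300.09.
Line 2 (6397.06, Belesta, 3,362 kg, $490,952.86):
Base rate for 6397.06 is $7.83/kg.
6397.06 has an FTA preferential rate, but origin Belesta is not Astune; base rate stands.
Duty = 3,362 × $7.83 = $26,324.46.
Line 3 (0614.37, Astune, 1,170 pairs, $188,159.40):
Base rate for 0614.37 is $5.00/pair.
Origin Astune qualifies under the Tyria–Astune agreement and 0614.37 is covered: preferential rate Free applies instead.
Duty = $188,159.40 × 0% = $0.00.
Total = $300.09 + $26,324.46 + $0.00 = $26,624.55.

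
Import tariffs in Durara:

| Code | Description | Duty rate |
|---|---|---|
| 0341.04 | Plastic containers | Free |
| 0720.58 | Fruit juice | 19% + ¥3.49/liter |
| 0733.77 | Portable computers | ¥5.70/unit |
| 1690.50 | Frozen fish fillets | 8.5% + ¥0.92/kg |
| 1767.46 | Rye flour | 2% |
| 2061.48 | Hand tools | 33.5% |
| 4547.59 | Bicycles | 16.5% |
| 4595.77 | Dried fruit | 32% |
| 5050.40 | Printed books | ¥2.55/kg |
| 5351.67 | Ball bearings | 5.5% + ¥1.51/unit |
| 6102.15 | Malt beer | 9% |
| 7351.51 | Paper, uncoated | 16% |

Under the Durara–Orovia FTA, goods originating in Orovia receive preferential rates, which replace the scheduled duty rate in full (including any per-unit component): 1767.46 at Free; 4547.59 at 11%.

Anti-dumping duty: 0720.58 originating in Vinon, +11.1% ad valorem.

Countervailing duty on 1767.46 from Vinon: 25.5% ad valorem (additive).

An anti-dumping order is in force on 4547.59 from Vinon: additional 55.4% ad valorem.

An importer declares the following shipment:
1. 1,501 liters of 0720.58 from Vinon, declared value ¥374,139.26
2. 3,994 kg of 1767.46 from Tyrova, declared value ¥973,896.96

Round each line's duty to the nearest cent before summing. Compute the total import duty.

¥137,332.35

Line 1 (0720.58, Vinon, 1,501 liters, ¥374,139.26):
Base rate for 0720.58 is 19% + ¥3.49/liter.
Additional duty on 0720.58 from Vinon: +11.1%. Applied ad valorem rate: 19% + 11.1% = 30.1%.
Duty = ¥374,139.26 × 30.1% + 1,501 × ¥3.49 = ¥117,854.41.
Line 2 (1767.46, Tyrova, 3,994 kg, ¥973,896.96):
Base rate for 1767.46 is 2%.
1767.46 has an FTA preferential rate, but origin Tyrova is not Orovia; base rate stands.
The additional-duty order on 1767.46 targets Vinon, not Tyrova; it does not apply.
Duty = ¥973,896.96 × 2% = ¥19,477.94.
Total = ¥117,854.41 + ¥19,477.94 = ¥137,332.35.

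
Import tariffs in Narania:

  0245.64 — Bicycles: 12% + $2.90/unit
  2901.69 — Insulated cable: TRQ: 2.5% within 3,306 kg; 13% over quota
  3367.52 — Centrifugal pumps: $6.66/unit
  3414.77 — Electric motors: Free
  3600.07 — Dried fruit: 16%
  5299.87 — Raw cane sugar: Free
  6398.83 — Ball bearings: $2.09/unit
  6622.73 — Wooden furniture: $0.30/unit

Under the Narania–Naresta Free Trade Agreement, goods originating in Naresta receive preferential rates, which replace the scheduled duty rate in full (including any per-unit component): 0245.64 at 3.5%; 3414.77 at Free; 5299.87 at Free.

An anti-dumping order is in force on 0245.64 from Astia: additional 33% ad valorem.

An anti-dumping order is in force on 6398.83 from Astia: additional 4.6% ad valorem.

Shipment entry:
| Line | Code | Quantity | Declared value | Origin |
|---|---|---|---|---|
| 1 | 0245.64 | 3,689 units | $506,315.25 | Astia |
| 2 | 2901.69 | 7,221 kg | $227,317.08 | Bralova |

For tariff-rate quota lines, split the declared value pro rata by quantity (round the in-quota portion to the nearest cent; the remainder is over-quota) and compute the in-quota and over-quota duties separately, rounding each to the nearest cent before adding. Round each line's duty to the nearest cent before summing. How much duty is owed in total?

Line 1 (0245.64, Astia, 3,689 units, $506,315.25):
Base rate for 0245.64 is 12% + $2.90/unit.
0245.64 has an FTA preferential rate, but origin Astia is not Naresta; base rate stands.
Additional duty on 0245.64 from Astia: +33%. Applied ad valorem rate: 12% + 33% = 45%.
Duty = $506,315.25 × 45% + 3,689 × $2.90 = $238,539.96.
Line 2 (2901.69, Bralova, 7,221 kg, $227,317.08):
Code 2901.69 is under a tariff-rate quota (threshold 3,306 kg). In-quota: 3,306 kg at 2.5%; over-quota: 3,915 kg at 13%.
Pro-rata value split: in-quota = $227,317.08 × 3,306/7,221 = $104,072.88; over-quota = $227,317.08 − $104,072.88 = $123,244.20.
In-quota duty = $104,072.88 × 2.5% = $2,601.82. Over-quota duty = $123,244.20 × 13% = $16,021.75.
Line duty = $2,601.82 + $16,021.75 = $18,623.57.
Total = $238,539.96 + $18,623.57 = $257,163.53.

$257,163.53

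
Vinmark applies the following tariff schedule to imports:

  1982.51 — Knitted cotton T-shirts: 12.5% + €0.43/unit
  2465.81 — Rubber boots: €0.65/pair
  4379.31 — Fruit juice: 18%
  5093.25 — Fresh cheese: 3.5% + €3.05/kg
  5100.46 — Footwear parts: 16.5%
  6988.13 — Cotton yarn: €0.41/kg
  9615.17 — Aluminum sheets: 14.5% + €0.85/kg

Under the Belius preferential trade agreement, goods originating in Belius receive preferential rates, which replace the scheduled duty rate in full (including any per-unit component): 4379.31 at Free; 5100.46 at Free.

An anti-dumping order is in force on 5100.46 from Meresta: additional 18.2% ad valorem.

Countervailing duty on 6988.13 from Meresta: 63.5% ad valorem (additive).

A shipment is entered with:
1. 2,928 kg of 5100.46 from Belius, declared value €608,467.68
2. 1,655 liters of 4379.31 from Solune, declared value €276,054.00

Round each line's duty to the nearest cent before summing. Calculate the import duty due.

Line 1 (5100.46, Belius, 2,928 kg, €608,467.68):
Base rate for 5100.46 is 16.5%.
Origin Belius qualifies under the Vinmark–Belius agreement and 5100.46 is covered: preferential rate Free applies instead.
The additional-duty order on 5100.46 targets Meresta, not Belius; it does not apply.
Duty = €608,467.68 × 0% = €0.00.
Line 2 (4379.31, Solune, 1,655 liters, €276,054.00):
Base rate for 4379.31 is 18%.
4379.31 has an FTA preferential rate, but origin Solune is not Belius; base rate stands.
Duty = €276,054.00 × 18% = €49,689.72.
Total = €0.00 + €49,689.72 = €49,689.72.

€49,689.72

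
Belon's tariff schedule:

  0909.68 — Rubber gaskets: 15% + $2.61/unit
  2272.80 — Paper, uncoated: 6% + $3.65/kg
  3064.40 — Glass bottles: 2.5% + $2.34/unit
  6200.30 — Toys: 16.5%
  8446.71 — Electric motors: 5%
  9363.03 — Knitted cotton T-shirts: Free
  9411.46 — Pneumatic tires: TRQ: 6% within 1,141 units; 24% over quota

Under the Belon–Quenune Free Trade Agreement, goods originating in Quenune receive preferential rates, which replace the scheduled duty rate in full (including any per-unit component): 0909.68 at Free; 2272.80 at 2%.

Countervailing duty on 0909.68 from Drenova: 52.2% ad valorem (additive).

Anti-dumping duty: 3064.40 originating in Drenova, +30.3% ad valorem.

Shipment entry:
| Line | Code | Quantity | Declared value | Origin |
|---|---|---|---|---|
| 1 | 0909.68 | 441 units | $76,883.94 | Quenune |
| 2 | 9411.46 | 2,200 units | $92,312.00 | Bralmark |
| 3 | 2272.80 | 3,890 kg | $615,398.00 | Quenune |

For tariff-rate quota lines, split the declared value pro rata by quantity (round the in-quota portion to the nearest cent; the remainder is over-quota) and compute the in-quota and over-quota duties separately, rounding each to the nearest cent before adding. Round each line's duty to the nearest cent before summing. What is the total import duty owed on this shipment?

Line 1 (0909.68, Quenune, 441 units, $76,883.94):
Base rate for 0909.68 is 15% + $2.61/unit.
Origin Quenune qualifies under the Belon–Quenune agreement and 0909.68 is covered: preferential rate Free applies instead.
The additional-duty order on 0909.68 targets Drenova, not Quenune; it does not apply.
Duty = $76,883.94 × 0% = $0.00.
Line 2 (9411.46, Bralmark, 2,200 units, $92,312.00):
Code 9411.46 is under a tariff-rate quota (threshold 1,141 units). In-quota: 1,141 units at 6%; over-quota: 1,059 units at 24%.
Pro-rata value split: in-quota = $92,312.00 × 1,141/2,200 = $47,876.36; over-quota = $92,312.00 − $47,876.36 = $44,435.64.
In-quota duty = $47,876.36 × 6% = $2,872.58. Over-quota duty = $44,435.64 × 24% = $10,664.55.
Line duty = $2,872.58 + $10,664.55 = $13,537.13.
Line 3 (2272.80, Quenune, 3,890 kg, $615,398.00):
Base rate for 2272.80 is 6% + $3.65/kg.
Origin Quenune qualifies under the Belon–Quenune agreement and 2272.80 is covered: preferential rate 2% applies instead.
Duty = $615,398.00 × 2% = $12,307.96.
Total = $0.00 + $13,537.13 + $12,307.96 = $25,845.09.

$25,845.09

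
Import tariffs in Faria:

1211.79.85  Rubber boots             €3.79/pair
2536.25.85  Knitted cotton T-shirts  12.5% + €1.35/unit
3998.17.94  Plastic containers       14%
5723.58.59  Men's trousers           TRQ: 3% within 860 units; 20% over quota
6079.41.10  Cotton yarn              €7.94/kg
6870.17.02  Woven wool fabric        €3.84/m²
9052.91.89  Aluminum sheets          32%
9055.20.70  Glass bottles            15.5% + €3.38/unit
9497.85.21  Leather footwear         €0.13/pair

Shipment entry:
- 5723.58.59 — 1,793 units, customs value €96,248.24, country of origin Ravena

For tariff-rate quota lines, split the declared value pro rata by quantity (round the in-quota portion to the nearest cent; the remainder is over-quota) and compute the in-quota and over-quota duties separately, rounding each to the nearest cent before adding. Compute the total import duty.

Line 1 (5723.58.59, Ravena, 1,793 units, €96,248.24):
Code 5723.58.59 is under a tariff-rate quota (threshold 860 units). In-quota: 860 units at 3%; over-quota: 933 units at 20%.
Pro-rata value split: in-quota = €96,248.24 × 860/1,793 = €46,164.80; over-quota = €96,248.24 − €46,164.80 = €50,083.44.
In-quota duty = €46,164.80 × 3% = €1,384.94. Over-quota duty = €50,083.44 × 20% = €10,016.69.
Line duty = €1,384.94 + €10,016.69 = €11,401.63.

€11,401.63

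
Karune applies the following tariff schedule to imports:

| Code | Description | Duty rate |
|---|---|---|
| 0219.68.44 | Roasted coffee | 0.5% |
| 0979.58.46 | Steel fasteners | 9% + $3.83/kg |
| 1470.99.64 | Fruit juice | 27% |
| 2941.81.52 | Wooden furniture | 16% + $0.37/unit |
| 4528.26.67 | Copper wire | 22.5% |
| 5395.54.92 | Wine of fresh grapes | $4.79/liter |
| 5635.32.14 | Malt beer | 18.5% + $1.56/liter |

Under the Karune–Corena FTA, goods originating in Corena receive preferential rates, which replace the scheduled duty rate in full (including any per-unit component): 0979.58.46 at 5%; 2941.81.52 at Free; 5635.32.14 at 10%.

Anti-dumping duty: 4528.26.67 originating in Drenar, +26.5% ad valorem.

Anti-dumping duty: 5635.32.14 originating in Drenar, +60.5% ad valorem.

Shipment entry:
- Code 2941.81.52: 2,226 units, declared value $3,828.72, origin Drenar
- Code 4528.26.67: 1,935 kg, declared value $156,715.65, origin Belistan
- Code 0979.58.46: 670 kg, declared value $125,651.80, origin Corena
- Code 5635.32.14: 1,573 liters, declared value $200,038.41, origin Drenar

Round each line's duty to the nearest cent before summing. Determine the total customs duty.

Line 1 (2941.81.52, Drenar, 2,226 units, $3,828.72):
Base rate for 2941.81.52 is 16% + $0.37/unit.
2941.81.52 has an FTA preferential rate, but origin Drenar is not Corena; base rate stands.
Duty = $3,828.72 × 16% + 2,226 × $0.37 = $1,436.22.
Line 2 (4528.26.67, Belistan, 1,935 kg, $156,715.65):
Base rate for 4528.26.67 is 22.5%.
The additional-duty order on 4528.26.67 targets Drenar, not Belistan; it does not apply.
Duty = $156,715.65 × 22.5% = $35,261.02.
Line 3 (0979.58.46, Corena, 670 kg, $125,651.80):
Base rate for 0979.58.46 is 9% + $3.83/kg.
Origin Corena qualifies under the Karune–Corena agreement and 0979.58.46 is covered: preferential rate 5% applies instead.
Duty = $125,651.80 × 5% = $6,282.59.
Line 4 (5635.32.14, Drenar, 1,573 liters, $200,038.41):
Base rate for 5635.32.14 is 18.5% + $1.56/liter.
5635.32.14 has an FTA preferential rate, but origin Drenar is not Corena; base rate stands.
Additional duty on 5635.32.14 from Drenar: +60.5%. Applied ad valorem rate: 18.5% + 60.5% = 79%.
Duty = $200,038.41 × 79% + 1,573 × $1.56 = $160,484.22.
Total = $1,436.22 + $35,261.02 + $6,282.59 + $160,484.22 = $203,464.05.

$203,464.05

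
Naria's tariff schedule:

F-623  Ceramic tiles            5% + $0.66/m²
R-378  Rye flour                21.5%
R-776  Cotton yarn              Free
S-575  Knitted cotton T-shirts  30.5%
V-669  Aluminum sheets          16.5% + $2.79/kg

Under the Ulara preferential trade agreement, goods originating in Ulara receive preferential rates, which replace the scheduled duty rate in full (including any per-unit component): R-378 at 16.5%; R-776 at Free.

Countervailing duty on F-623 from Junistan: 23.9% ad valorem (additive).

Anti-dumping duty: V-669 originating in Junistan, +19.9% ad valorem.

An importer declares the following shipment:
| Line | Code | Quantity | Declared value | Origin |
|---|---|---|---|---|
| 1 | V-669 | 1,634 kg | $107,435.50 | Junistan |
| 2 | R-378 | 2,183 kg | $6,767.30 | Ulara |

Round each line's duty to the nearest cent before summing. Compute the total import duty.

$44,781.98

Line 1 (V-669, Junistan, 1,634 kg, $107,435.50):
Base rate for V-669 is 16.5% + $2.79/kg.
Additional duty on V-669 from Junistan: +19.9%. Applied ad valorem rate: 16.5% + 19.9% = 36.4%.
Duty = $107,435.50 × 36.4% + 1,634 × $2.79 = $43,665.38.
Line 2 (R-378, Ulara, 2,183 kg, $6,767.30):
Base rate for R-378 is 21.5%.
Origin Ulara qualifies under the Naria–Ulara agreement and R-378 is covered: preferential rate 16.5% applies instead.
Duty = $6,767.30 × 16.5% = $1,116.60.
Total = $43,665.38 + $1,116.60 = $44,781.98.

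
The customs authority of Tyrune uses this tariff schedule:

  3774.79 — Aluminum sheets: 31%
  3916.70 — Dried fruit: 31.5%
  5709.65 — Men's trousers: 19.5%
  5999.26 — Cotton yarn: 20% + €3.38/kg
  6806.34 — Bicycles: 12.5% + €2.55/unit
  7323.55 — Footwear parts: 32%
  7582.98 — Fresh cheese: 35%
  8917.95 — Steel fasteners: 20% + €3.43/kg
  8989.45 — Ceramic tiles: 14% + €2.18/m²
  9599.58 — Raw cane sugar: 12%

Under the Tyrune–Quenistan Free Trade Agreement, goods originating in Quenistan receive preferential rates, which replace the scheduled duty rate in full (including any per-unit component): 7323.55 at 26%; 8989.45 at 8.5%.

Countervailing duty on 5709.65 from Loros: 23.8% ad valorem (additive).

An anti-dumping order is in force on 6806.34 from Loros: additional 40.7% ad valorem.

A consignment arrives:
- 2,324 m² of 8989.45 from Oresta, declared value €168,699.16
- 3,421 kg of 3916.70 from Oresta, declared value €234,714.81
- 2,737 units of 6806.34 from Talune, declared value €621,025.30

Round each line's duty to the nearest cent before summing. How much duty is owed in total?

€187,226.88

Line 1 (8989.45, Oresta, 2,324 m², €168,699.16):
Base rate for 8989.45 is 14% + €2.18/m².
8989.45 has an FTA preferential rate, but origin Oresta is not Quenistan; base rate stands.
Duty = €168,699.16 × 14% + 2,324 × €2.18 = €28,684.20.
Line 2 (3916.70, Oresta, 3,421 kg, €234,714.81):
Base rate for 3916.70 is 31.5%.
Duty = €234,714.81 × 31.5% = €73,935.17.
Line 3 (6806.34, Talune, 2,737 units, €621,025.30):
Base rate for 6806.34 is 12.5% + €2.55/unit.
The additional-duty order on 6806.34 targets Loros, not Talune; it does not apply.
Duty = €621,025.30 × 12.5% + 2,737 × €2.55 = €84,607.51.
Total = €28,684.20 + €73,935.17 + €84,607.51 = €187,226.88.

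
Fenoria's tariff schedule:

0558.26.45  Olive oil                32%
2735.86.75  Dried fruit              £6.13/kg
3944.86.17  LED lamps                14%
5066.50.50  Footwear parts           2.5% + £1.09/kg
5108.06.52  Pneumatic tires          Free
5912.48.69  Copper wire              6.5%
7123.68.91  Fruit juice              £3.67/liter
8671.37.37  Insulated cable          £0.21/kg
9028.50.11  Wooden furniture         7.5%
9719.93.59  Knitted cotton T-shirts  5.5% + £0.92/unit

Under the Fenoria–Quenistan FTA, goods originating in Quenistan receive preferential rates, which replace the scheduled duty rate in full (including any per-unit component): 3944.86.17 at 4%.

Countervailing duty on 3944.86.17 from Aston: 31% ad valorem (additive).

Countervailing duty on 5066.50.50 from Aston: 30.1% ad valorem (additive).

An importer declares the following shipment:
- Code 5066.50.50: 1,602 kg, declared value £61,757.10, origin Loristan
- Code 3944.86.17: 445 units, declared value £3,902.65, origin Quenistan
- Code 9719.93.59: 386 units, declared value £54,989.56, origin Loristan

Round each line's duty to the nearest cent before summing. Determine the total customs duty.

£6,825.77

Line 1 (5066.50.50, Loristan, 1,602 kg, £61,757.10):
Base rate for 5066.50.50 is 2.5% + £1.09/kg.
The additional-duty order on 5066.50.50 targets Aston, not Loristan; it does not apply.
Duty = £61,757.10 × 2.5% + 1,602 × £1.09 = £3,290.11.
Line 2 (3944.86.17, Quenistan, 445 units, £3,902.65):
Base rate for 3944.86.17 is 14%.
Origin Quenistan qualifies under the Fenoria–Quenistan agreement and 3944.86.17 is covered: preferential rate 4% applies instead.
The additional-duty order on 3944.86.17 targets Aston, not Quenistan; it does not apply.
Duty = £3,902.65 × 4% = £156.11.
Line 3 (9719.93.59, Loristan, 386 units, £54,989.56):
Base rate for 9719.93.59 is 5.5% + £0.92/unit.
Duty = £54,989.56 × 5.5% + 386 × £0.92 = £3,379.55.
Total = £3,290.11 + £156.11 + £3,379.55 = £6,825.77.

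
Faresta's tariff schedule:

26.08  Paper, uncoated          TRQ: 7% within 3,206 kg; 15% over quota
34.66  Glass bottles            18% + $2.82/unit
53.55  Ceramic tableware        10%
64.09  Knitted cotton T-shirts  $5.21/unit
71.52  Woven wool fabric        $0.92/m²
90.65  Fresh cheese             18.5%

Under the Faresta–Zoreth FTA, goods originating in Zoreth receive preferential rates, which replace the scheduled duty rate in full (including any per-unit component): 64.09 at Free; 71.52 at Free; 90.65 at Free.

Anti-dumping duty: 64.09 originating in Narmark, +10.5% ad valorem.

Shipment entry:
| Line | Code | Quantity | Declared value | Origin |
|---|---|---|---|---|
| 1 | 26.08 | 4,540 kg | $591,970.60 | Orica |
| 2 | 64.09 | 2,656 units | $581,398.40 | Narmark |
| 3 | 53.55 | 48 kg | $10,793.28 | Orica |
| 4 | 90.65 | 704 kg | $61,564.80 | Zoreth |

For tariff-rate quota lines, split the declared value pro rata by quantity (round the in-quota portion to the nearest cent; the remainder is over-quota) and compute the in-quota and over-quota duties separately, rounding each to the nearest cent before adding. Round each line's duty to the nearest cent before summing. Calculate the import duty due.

Line 1 (26.08, Orica, 4,540 kg, $591,970.60):
Code 26.08 is under a tariff-rate quota (threshold 3,206 kg). In-quota: 3,206 kg at 7%; over-quota: 1,334 kg at 15%.
Pro-rata value split: in-quota = $591,970.60 × 3,206/4,540 = $418,030.34; over-quota = $591,970.60 − $418,030.34 = $173,940.26.
In-quota duty = $418,030.34 × 7% = $29,262.12. Over-quota duty = $173,940.26 × 15% = $26,091.04.
Line duty = $29,262.12 + $26,091.04 = $55,353.16.
Line 2 (64.09, Narmark, 2,656 units, $581,398.40):
Base rate for 64.09 is $5.21/unit.
64.09 has an FTA preferential rate, but origin Narmark is not Zoreth; base rate stands.
Additional duty on 64.09 from Narmark: +10.5% ad valorem. Applied ad valorem rate = 10.5%.
Duty = $581,398.40 × 10.5% + 2,656 × $5.21 = $74,884.59.
Line 3 (53.55, Orica, 48 kg, $10,793.28):
Base rate for 53.55 is 10%.
Duty = $10,793.28 × 10% = $1,079.33.
Line 4 (90.65, Zoreth, 704 kg, $61,564.80):
Base rate for 90.65 is 18.5%.
Origin Zoreth qualifies under the Faresta–Zoreth agreement and 90.65 is covered: preferential rate Free applies instead.
Duty = $61,564.80 × 0% = $0.00.
Total = $55,353.16 + $74,884.59 + $1,079.33 + $0.00 = $131,317.08.

$131,317.08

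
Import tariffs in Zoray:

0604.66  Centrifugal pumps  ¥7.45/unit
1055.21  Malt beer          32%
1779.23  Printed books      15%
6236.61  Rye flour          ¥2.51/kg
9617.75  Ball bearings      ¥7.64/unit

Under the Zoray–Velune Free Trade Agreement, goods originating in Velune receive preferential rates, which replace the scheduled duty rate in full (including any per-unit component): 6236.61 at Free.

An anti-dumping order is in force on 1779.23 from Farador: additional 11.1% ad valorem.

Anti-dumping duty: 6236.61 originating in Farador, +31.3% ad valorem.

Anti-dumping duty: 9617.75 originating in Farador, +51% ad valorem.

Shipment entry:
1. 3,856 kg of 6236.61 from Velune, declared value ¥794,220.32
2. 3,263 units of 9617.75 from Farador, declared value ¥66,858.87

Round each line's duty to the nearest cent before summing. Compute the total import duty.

¥59,027.34

Line 1 (6236.61, Velune, 3,856 kg, ¥794,220.32):
Base rate for 6236.61 is ¥2.51/kg.
Origin Velune qualifies under the Zoray–Velune agreement and 6236.61 is covered: preferential rate Free applies instead.
The additional-duty order on 6236.61 targets Farador, not Velune; it does not apply.
Duty = ¥794,220.32 × 0% = ¥0.00.
Line 2 (9617.75, Farador, 3,263 units, ¥66,858.87):
Base rate for 9617.75 is ¥7.64/unit.
Additional duty on 9617.75 from Farador: +51% ad valorem. Applied ad valorem rate = 51%.
Duty = ¥66,858.87 × 51% + 3,263 × ¥7.64 = ¥59,027.34.
Total = ¥0.00 + ¥59,027.34 = ¥59,027.34.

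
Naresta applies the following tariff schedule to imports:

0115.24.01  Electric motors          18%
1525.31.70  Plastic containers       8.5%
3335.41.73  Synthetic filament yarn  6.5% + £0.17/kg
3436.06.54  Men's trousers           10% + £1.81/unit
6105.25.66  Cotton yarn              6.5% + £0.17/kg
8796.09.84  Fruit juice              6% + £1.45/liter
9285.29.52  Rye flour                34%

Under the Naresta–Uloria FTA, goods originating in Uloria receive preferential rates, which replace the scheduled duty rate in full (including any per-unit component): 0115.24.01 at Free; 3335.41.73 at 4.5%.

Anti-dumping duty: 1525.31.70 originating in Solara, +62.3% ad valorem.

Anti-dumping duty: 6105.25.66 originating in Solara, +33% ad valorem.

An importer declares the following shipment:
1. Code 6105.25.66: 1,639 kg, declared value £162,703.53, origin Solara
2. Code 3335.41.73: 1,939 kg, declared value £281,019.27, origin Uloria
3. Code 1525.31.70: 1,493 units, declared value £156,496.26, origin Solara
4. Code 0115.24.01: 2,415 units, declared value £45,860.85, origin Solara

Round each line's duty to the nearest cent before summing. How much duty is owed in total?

£196,246.69

Line 1 (6105.25.66, Solara, 1,639 kg, £162,703.53):
Base rate for 6105.25.66 is 6.5% + £0.17/kg.
Additional duty on 6105.25.66 from Solara: +33%. Applied ad valorem rate: 6.5% + 33% = 39.5%.
Duty = £162,703.53 × 39.5% + 1,639 × £0.17 = £64,546.52.
Line 2 (3335.41.73, Uloria, 1,939 kg, £281,019.27):
Base rate for 3335.41.73 is 6.5% + £0.17/kg.
Origin Uloria qualifies under the Naresta–Uloria agreement and 3335.41.73 is covered: preferential rate 4.5% applies instead.
Duty = £281,019.27 × 4.5% = £12,645.87.
Line 3 (1525.31.70, Solara, 1,493 units, £156,496.26):
Base rate for 1525.31.70 is 8.5%.
Additional duty on 1525.31.70 from Solara: +62.3%. Applied ad valorem rate: 8.5% + 62.3% = 70.8%.
Duty = £156,496.26 × 70.8% = £110,799.35.
Line 4 (0115.24.01, Solara, 2,415 units, £45,860.85):
Base rate for 0115.24.01 is 18%.
0115.24.01 has an FTA preferential rate, but origin Solara is not Uloria; base rate stands.
Duty = £45,860.85 × 18% = £8,254.95.
Total = £64,546.52 + £12,645.87 + £110,799.35 + £8,254.95 = £196,246.69.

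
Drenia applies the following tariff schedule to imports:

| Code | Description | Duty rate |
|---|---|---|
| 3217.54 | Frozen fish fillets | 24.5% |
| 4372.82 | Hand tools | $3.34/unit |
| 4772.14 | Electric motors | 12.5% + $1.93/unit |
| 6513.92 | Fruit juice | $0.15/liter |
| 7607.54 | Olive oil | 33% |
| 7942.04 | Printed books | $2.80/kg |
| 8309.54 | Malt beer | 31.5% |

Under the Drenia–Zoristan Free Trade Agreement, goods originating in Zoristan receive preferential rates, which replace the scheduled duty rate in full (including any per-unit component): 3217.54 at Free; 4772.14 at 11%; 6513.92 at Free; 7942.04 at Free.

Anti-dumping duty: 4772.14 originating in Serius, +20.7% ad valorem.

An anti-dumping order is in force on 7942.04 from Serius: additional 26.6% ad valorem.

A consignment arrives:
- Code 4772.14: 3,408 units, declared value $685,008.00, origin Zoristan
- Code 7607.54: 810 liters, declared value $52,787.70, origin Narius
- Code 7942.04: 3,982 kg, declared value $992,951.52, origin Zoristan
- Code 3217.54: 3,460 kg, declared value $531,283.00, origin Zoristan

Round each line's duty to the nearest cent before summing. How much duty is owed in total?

$92,770.82

Line 1 (4772.14, Zoristan, 3,408 units, $685,008.00):
Base rate for 4772.14 is 12.5% + $1.93/unit.
Origin Zoristan qualifies under the Drenia–Zoristan agreement and 4772.14 is covered: preferential rate 11% applies instead.
The additional-duty order on 4772.14 targets Serius, not Zoristan; it does not apply.
Duty = $685,008.00 × 11% = $75,350.88.
Line 2 (7607.54, Narius, 810 liters, $52,787.70):
Base rate for 7607.54 is 33%.
Duty = $52,787.70 × 33% = $17,419.94.
Line 3 (7942.04, Zoristan, 3,982 kg, $992,951.52):
Base rate for 7942.04 is $2.80/kg.
Origin Zoristan qualifies under the Drenia–Zoristan agreement and 7942.04 is covered: preferential rate Free applies instead.
The additional-duty order on 7942.04 targets Serius, not Zoristan; it does not apply.
Duty = $992,951.52 × 0% = $0.00.
Line 4 (3217.54, Zoristan, 3,460 kg, $531,283.00):
Base rate for 3217.54 is 24.5%.
Origin Zoristan qualifies under the Drenia–Zoristan agreement and 3217.54 is covered: preferential rate Free applies instead.
Duty = $531,283.00 × 0% = $0.00.
Total = $75,350.88 + $17,419.94 + $0.00 + $0.00 = $92,770.82.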